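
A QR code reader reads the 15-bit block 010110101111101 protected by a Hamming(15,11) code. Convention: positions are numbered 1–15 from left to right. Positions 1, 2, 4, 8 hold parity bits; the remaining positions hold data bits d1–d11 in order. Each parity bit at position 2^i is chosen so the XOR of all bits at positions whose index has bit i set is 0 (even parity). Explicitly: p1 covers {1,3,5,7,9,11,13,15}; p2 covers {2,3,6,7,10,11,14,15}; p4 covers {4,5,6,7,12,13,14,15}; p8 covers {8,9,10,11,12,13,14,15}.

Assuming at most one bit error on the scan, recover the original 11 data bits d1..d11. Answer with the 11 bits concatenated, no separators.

s1 (pos 1,3,5,7,9,11,13,15): 0⊕0⊕1⊕1⊕1⊕1⊕1⊕1 = 0
s2 (pos 2,3,6,7,10,11,14,15): 1⊕0⊕0⊕1⊕1⊕1⊕0⊕1 = 1
s4 (pos 4,5,6,7,12,13,14,15): 1⊕1⊕0⊕1⊕1⊕1⊕0⊕1 = 0
s8 (pos 8,9,10,11,12,13,14,15): 0⊕1⊕1⊕1⊕1⊕1⊕0⊕1 = 0
Syndrome s8…s1 = 0010 → error at position 2.
Flip position 2: 010110101111101 → 000110101111101
Read data bits from positions 3,5,6,7,9,10,11,12,13,14,15: 01011111101

01011111101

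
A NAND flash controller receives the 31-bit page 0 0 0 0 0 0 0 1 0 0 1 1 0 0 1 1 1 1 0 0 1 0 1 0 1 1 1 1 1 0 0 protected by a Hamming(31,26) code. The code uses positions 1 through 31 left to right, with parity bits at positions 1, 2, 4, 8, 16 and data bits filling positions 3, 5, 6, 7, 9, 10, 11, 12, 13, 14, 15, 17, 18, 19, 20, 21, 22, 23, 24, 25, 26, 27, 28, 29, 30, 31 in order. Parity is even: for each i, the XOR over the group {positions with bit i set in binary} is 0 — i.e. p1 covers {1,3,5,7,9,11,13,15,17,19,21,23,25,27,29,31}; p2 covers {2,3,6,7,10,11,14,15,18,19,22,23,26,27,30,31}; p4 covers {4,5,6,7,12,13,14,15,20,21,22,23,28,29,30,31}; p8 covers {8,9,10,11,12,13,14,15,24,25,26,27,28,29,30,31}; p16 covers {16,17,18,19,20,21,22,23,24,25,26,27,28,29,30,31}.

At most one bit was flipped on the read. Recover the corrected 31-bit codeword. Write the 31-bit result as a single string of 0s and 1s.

s1 (pos 1,3,5,7,9,11,13,15,17,19,21,23,25,27,29,31): 0⊕0⊕0⊕0⊕0⊕1⊕0⊕1⊕1⊕0⊕1⊕1⊕1⊕1⊕1⊕0 = 0
s2 (pos 2,3,6,7,10,11,14,15,18,19,22,23,26,27,30,31): 0⊕0⊕0⊕0⊕0⊕1⊕0⊕1⊕1⊕0⊕0⊕1⊕1⊕1⊕0⊕0 = 0
s4 (pos 4,5,6,7,12,13,14,15,20,21,22,23,28,29,30,31): 0⊕0⊕0⊕0⊕1⊕0⊕0⊕1⊕0⊕1⊕0⊕1⊕1⊕1⊕0⊕0 = 0
s8 (pos 8,9,10,11,12,13,14,15,24,25,26,27,28,29,30,31): 1⊕0⊕0⊕1⊕1⊕0⊕0⊕1⊕0⊕1⊕1⊕1⊕1⊕1⊕0⊕0 = 1
s16 (pos 16,17,18,19,20,21,22,23,24,25,26,27,28,29,30,31): 1⊕1⊕1⊕0⊕0⊕1⊕0⊕1⊕0⊕1⊕1⊕1⊕1⊕1⊕0⊕0 = 0
Syndrome s16…s1 = 01000 → error at position 8.
Flip position 8: 0000000100110011110010101111100 → 0000000000110011110010101111100

0000000000110011110010101111100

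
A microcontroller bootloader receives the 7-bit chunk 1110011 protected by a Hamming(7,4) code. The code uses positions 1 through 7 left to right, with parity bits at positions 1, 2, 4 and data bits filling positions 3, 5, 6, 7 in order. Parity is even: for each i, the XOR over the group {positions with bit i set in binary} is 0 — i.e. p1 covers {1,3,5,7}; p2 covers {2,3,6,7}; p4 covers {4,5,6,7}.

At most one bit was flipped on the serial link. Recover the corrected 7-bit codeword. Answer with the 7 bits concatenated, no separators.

0110011

s1 (pos 1,3,5,7): 1⊕1⊕0⊕1 = 1
s2 (pos 2,3,6,7): 1⊕1⊕1⊕1 = 0
s4 (pos 4,5,6,7): 0⊕0⊕1⊕1 = 0
Syndrome s4…s1 = 001 → error at position 1.
Flip position 1: 1110011 → 0110011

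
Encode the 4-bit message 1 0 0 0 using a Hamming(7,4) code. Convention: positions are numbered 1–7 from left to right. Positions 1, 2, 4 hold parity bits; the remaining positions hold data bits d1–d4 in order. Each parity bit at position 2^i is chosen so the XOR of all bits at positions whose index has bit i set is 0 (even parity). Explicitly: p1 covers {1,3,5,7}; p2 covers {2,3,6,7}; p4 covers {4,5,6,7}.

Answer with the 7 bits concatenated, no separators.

1110000

Place data at non-parity positions: p1 p2 1 p4 0 0 0
p1 (pos 1,3,5,7): XOR of data positions = 1⊕0⊕0 = 1
p2 (pos 2,3,6,7): XOR of data positions = 1⊕0⊕0 = 1
p4 (pos 4,5,6,7): XOR of data positions = 0⊕0⊕0 = 0
Codeword: 1110000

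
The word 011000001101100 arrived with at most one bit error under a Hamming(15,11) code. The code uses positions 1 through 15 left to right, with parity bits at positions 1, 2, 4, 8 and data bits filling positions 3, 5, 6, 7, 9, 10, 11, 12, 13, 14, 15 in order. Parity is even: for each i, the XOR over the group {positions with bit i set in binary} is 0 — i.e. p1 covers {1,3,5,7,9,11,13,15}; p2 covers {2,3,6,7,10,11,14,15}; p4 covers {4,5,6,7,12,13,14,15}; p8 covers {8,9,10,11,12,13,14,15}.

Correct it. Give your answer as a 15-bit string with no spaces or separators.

s1 (pos 1,3,5,7,9,11,13,15): 0⊕1⊕0⊕0⊕1⊕0⊕1⊕0 = 1
s2 (pos 2,3,6,7,10,11,14,15): 1⊕1⊕0⊕0⊕1⊕0⊕0⊕0 = 1
s4 (pos 4,5,6,7,12,13,14,15): 0⊕0⊕0⊕0⊕1⊕1⊕0⊕0 = 0
s8 (pos 8,9,10,11,12,13,14,15): 0⊕1⊕1⊕0⊕1⊕1⊕0⊕0 = 0
Syndrome s8…s1 = 0011 → error at position 3.
Flip position 3: 011000001101100 → 010000001101100

010000001101100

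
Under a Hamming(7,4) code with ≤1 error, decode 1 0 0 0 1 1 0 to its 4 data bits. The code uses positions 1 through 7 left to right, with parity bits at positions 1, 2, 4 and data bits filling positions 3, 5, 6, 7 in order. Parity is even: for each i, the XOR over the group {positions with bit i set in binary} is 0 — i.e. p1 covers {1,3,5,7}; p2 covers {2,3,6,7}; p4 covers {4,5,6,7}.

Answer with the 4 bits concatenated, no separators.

0110

s1 (pos 1,3,5,7): 1⊕0⊕1⊕0 = 0
s2 (pos 2,3,6,7): 0⊕0⊕1⊕0 = 1
s4 (pos 4,5,6,7): 0⊕1⊕1⊕0 = 0
Syndrome s4…s1 = 010 → error at position 2.
Flip position 2: 1000110 → 1100110
Read data bits from positions 3,5,6,7: 0110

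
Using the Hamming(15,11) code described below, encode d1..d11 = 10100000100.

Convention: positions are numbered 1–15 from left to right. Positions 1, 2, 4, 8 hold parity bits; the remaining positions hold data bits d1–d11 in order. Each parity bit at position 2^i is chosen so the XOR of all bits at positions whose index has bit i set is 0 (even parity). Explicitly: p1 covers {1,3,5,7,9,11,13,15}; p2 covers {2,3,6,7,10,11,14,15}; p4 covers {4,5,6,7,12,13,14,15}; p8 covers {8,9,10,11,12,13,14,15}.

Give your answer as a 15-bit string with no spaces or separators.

001001010000100

Place data at non-parity positions: p1 p2 1 p4 0 1 0 p8 0 0 0 0 1 0 0
p1 (pos 1,3,5,7,9,11,13,15): XOR of data positions = 1⊕0⊕0⊕0⊕0⊕1⊕0 = 0
p2 (pos 2,3,6,7,10,11,14,15): XOR of data positions = 1⊕1⊕0⊕0⊕0⊕0⊕0 = 0
p4 (pos 4,5,6,7,12,13,14,15): XOR of data positions = 0⊕1⊕0⊕0⊕1⊕0⊕0 = 0
p8 (pos 8,9,10,11,12,13,14,15): XOR of data positions = 0⊕0⊕0⊕0⊕1⊕0⊕0 = 1
Codeword: 001001010000100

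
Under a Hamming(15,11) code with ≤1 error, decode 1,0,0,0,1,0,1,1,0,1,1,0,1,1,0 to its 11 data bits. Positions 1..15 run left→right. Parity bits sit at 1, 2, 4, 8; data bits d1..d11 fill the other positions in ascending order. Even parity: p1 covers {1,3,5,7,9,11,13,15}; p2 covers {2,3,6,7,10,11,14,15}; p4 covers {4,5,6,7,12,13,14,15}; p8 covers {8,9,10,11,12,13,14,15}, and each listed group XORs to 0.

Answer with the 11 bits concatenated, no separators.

s1 (pos 1,3,5,7,9,11,13,15): 1⊕0⊕1⊕1⊕0⊕1⊕1⊕0 = 1
s2 (pos 2,3,6,7,10,11,14,15): 0⊕0⊕0⊕1⊕1⊕1⊕1⊕0 = 0
s4 (pos 4,5,6,7,12,13,14,15): 0⊕1⊕0⊕1⊕0⊕1⊕1⊕0 = 0
s8 (pos 8,9,10,11,12,13,14,15): 1⊕0⊕1⊕1⊕0⊕1⊕1⊕0 = 1
Syndrome s8…s1 = 1001 → error at position 9.
Flip position 9: 100010110110110 → 100010111110110
Read data bits from positions 3,5,6,7,9,10,11,12,13,14,15: 01011110110

01011110110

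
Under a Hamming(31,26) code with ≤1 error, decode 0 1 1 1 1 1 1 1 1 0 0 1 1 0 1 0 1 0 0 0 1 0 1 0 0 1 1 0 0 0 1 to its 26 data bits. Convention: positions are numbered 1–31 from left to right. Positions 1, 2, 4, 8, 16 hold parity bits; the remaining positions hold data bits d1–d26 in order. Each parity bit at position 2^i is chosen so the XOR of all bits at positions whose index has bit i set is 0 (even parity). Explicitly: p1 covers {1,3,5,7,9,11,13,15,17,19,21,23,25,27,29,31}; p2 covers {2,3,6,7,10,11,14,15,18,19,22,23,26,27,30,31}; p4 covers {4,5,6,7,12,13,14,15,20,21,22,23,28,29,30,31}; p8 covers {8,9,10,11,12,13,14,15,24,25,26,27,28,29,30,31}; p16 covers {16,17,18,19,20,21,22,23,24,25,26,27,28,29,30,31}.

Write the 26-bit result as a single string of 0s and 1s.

01111001101100010100110001

s1 (pos 1,3,5,7,9,11,13,15,17,19,21,23,25,27,29,31): 0⊕1⊕1⊕1⊕1⊕0⊕1⊕1⊕1⊕0⊕1⊕1⊕0⊕1⊕0⊕1 = 1
s2 (pos 2,3,6,7,10,11,14,15,18,19,22,23,26,27,30,31): 1⊕1⊕1⊕1⊕0⊕0⊕0⊕1⊕0⊕0⊕0⊕1⊕1⊕1⊕0⊕1 = 1
s4 (pos 4,5,6,7,12,13,14,15,20,21,22,23,28,29,30,31): 1⊕1⊕1⊕1⊕1⊕1⊕0⊕1⊕0⊕1⊕0⊕1⊕0⊕0⊕0⊕1 = 0
s8 (pos 8,9,10,11,12,13,14,15,24,25,26,27,28,29,30,31): 1⊕1⊕0⊕0⊕1⊕1⊕0⊕1⊕0⊕0⊕1⊕1⊕0⊕0⊕0⊕1 = 0
s16 (pos 16,17,18,19,20,21,22,23,24,25,26,27,28,29,30,31): 0⊕1⊕0⊕0⊕0⊕1⊕0⊕1⊕0⊕0⊕1⊕1⊕0⊕0⊕0⊕1 = 0
Syndrome s16…s1 = 00011 → error at position 3.
Flip position 3: 0111111110011010100010100110001 → 0101111110011010100010100110001
Read data bits from positions 3,5,6,7,9,10,11,12,13,14,15,17,18,19,20,21,22,23,24,25,26,27,28,29,30,31: 01111001101100010100110001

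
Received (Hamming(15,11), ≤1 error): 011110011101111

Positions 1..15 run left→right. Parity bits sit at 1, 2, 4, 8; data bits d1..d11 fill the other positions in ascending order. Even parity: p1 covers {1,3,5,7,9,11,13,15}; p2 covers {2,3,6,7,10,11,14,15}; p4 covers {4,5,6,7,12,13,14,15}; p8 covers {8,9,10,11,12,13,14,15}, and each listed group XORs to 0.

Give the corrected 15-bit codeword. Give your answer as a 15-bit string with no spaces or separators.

s1 (pos 1,3,5,7,9,11,13,15): 0⊕1⊕1⊕0⊕1⊕0⊕1⊕1 = 1
s2 (pos 2,3,6,7,10,11,14,15): 1⊕1⊕0⊕0⊕1⊕0⊕1⊕1 = 1
s4 (pos 4,5,6,7,12,13,14,15): 1⊕1⊕0⊕0⊕1⊕1⊕1⊕1 = 0
s8 (pos 8,9,10,11,12,13,14,15): 1⊕1⊕1⊕0⊕1⊕1⊕1⊕1 = 1
Syndrome s8…s1 = 1011 → error at position 11.
Flip position 11: 011110011101111 → 011110011111111

011110011111111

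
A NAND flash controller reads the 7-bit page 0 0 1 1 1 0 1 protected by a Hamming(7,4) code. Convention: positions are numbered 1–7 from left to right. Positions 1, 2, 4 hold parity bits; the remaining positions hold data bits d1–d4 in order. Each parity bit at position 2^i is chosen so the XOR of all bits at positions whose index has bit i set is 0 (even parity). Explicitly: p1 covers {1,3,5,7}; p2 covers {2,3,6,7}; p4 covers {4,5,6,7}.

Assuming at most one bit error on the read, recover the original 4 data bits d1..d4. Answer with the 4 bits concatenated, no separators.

1001

s1 (pos 1,3,5,7): 0⊕1⊕1⊕1 = 1
s2 (pos 2,3,6,7): 0⊕1⊕0⊕1 = 0
s4 (pos 4,5,6,7): 1⊕1⊕0⊕1 = 1
Syndrome s4…s1 = 101 → error at position 5.
Flip position 5: 0011101 → 0011001
Read data bits from positions 3,5,6,7: 1001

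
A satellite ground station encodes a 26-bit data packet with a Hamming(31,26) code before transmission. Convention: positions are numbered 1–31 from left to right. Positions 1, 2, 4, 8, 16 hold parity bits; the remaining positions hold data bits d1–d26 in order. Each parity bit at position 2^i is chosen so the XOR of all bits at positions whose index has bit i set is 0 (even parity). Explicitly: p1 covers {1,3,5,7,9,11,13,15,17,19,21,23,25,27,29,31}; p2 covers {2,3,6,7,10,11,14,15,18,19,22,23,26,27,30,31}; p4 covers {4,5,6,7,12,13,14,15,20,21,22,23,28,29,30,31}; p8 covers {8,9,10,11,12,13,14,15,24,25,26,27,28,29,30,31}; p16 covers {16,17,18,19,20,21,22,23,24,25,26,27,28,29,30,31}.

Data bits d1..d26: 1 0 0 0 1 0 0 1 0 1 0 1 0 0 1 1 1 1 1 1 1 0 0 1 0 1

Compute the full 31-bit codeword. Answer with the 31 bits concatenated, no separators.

0010000010010100100111111100101

Place data at non-parity positions: p1 p2 1 p4 0 0 0 p8 1 0 0 1 0 1 0 p16 1 0 0 1 1 1 1 1 1 1 0 0 1 0 1
p1 (pos 1,3,5,7,9,11,13,15,17,19,21,23,25,27,29,31): XOR of data positions = 1⊕0⊕0⊕1⊕0⊕0⊕0⊕1⊕0⊕1⊕1⊕1⊕0⊕1⊕1 = 0
p2 (pos 2,3,6,7,10,11,14,15,18,19,22,23,26,27,30,31): XOR of data positions = 1⊕0⊕0⊕0⊕0⊕1⊕0⊕0⊕0⊕1⊕1⊕1⊕0⊕0⊕1 = 0
p4 (pos 4,5,6,7,12,13,14,15,20,21,22,23,28,29,30,31): XOR of data positions = 0⊕0⊕0⊕1⊕0⊕1⊕0⊕1⊕1⊕1⊕1⊕0⊕1⊕0⊕1 = 0
p8 (pos 8,9,10,11,12,13,14,15,24,25,26,27,28,29,30,31): XOR of data positions = 1⊕0⊕0⊕1⊕0⊕1⊕0⊕1⊕1⊕1⊕0⊕0⊕1⊕0⊕1 = 0
p16 (pos 16,17,18,19,20,21,22,23,24,25,26,27,28,29,30,31): XOR of data positions = 1⊕0⊕0⊕1⊕1⊕1⊕1⊕1⊕1⊕1⊕0⊕0⊕1⊕0⊕1 = 0
Codeword: 0010000010010100100111111100101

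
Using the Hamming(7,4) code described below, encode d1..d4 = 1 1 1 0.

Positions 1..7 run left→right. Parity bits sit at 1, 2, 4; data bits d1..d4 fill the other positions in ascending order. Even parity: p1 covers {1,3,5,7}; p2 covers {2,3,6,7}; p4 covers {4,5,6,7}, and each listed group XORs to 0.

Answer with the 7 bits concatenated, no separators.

0010110

Place data at non-parity positions: p1 p2 1 p4 1 1 0
p1 (pos 1,3,5,7): XOR of data positions = 1⊕1⊕0 = 0
p2 (pos 2,3,6,7): XOR of data positions = 1⊕1⊕0 = 0
p4 (pos 4,5,6,7): XOR of data positions = 1⊕1⊕0 = 0
Codeword: 0010110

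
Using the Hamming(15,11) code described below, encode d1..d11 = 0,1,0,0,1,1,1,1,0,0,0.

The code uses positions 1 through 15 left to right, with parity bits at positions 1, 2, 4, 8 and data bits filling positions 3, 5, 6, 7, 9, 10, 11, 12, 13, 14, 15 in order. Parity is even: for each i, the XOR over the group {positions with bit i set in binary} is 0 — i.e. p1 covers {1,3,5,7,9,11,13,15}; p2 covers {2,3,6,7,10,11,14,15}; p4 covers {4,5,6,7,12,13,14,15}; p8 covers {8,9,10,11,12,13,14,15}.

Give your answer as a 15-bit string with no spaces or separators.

100010001111000

Place data at non-parity positions: p1 p2 0 p4 1 0 0 p8 1 1 1 1 0 0 0
p1 (pos 1,3,5,7,9,11,13,15): XOR of data positions = 0⊕1⊕0⊕1⊕1⊕0⊕0 = 1
p2 (pos 2,3,6,7,10,11,14,15): XOR of data positions = 0⊕0⊕0⊕1⊕1⊕0⊕0 = 0
p4 (pos 4,5,6,7,12,13,14,15): XOR of data positions = 1⊕0⊕0⊕1⊕0⊕0⊕0 = 0
p8 (pos 8,9,10,11,12,13,14,15): XOR of data positions = 1⊕1⊕1⊕1⊕0⊕0⊕0 = 0
Codeword: 100010001111000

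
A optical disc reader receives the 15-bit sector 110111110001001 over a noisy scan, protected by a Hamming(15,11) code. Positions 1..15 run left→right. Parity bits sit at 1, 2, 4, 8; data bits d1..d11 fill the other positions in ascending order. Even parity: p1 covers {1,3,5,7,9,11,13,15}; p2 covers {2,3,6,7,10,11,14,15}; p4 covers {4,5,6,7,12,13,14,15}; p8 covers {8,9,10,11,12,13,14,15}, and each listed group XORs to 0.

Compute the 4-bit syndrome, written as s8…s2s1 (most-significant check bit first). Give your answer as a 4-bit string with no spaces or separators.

s1 (pos 1,3,5,7,9,11,13,15): 1⊕0⊕1⊕1⊕0⊕0⊕0⊕1 = 0
s2 (pos 2,3,6,7,10,11,14,15): 1⊕0⊕1⊕1⊕0⊕0⊕0⊕1 = 0
s4 (pos 4,5,6,7,12,13,14,15): 1⊕1⊕1⊕1⊕1⊕0⊕0⊕1 = 0
s8 (pos 8,9,10,11,12,13,14,15): 1⊕0⊕0⊕0⊕1⊕0⊕0⊕1 = 1
Syndrome s8…s1 = 1000 → error at position 8.

1000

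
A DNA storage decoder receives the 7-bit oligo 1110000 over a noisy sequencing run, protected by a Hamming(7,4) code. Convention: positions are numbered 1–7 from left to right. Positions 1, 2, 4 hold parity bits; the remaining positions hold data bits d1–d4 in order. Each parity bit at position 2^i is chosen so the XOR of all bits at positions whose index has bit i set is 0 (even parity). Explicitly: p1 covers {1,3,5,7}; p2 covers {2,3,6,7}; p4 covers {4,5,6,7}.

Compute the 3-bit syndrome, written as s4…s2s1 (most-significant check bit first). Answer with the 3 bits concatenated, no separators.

000

s1 (pos 1,3,5,7): 1⊕1⊕0⊕0 = 0
s2 (pos 2,3,6,7): 1⊕1⊕0⊕0 = 0
s4 (pos 4,5,6,7): 0⊕0⊕0⊕0 = 0
Syndrome s4…s1 = 000 → no error.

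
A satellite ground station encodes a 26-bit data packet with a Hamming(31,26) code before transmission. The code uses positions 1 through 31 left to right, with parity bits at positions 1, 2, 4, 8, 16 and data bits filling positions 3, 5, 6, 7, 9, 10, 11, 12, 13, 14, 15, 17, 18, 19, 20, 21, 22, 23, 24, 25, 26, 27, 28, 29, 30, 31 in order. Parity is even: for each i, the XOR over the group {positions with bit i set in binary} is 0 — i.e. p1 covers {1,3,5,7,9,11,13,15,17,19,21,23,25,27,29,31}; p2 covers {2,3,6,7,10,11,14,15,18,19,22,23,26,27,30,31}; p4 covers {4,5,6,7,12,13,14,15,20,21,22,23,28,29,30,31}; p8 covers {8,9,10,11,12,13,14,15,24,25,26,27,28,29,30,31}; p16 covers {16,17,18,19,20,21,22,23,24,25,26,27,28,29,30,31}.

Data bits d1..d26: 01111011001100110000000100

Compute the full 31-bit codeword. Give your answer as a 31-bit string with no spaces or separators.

Place data at non-parity positions: p1 p2 0 p4 1 1 1 p8 1 0 1 1 0 0 1 p16 1 0 0 1 1 0 0 0 0 0 0 0 1 0 0
p1 (pos 1,3,5,7,9,11,13,15,17,19,21,23,25,27,29,31): XOR of data positions = 0⊕1⊕1⊕1⊕1⊕0⊕1⊕1⊕0⊕1⊕0⊕0⊕0⊕1⊕0 = 0
p2 (pos 2,3,6,7,10,11,14,15,18,19,22,23,26,27,30,31): XOR of data positions = 0⊕1⊕1⊕0⊕1⊕0⊕1⊕0⊕0⊕0⊕0⊕0⊕0⊕0⊕0 = 0
p4 (pos 4,5,6,7,12,13,14,15,20,21,22,23,28,29,30,31): XOR of data positions = 1⊕1⊕1⊕1⊕0⊕0⊕1⊕1⊕1⊕0⊕0⊕0⊕1⊕0⊕0 = 0
p8 (pos 8,9,10,11,12,13,14,15,24,25,26,27,28,29,30,31): XOR of data positions = 1⊕0⊕1⊕1⊕0⊕0⊕1⊕0⊕0⊕0⊕0⊕0⊕1⊕0⊕0 = 1
p16 (pos 16,17,18,19,20,21,22,23,24,25,26,27,28,29,30,31): XOR of data positions = 1⊕0⊕0⊕1⊕1⊕0⊕0⊕0⊕0⊕0⊕0⊕0⊕1⊕0⊕0 = 0
Codeword: 0000111110110010100110000000100

0000111110110010100110000000100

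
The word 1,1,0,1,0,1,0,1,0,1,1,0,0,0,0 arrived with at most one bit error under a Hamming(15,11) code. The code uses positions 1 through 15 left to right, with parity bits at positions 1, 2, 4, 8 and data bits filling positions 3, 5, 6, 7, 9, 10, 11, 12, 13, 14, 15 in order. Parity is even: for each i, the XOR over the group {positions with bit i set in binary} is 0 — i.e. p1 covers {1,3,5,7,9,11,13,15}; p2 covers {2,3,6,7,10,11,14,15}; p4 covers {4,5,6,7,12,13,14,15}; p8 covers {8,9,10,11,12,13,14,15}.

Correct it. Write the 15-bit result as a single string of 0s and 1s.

110101000110000

s1 (pos 1,3,5,7,9,11,13,15): 1⊕0⊕0⊕0⊕0⊕1⊕0⊕0 = 0
s2 (pos 2,3,6,7,10,11,14,15): 1⊕0⊕1⊕0⊕1⊕1⊕0⊕0 = 0
s4 (pos 4,5,6,7,12,13,14,15): 1⊕0⊕1⊕0⊕0⊕0⊕0⊕0 = 0
s8 (pos 8,9,10,11,12,13,14,15): 1⊕0⊕1⊕1⊕0⊕0⊕0⊕0 = 1
Syndrome s8…s1 = 1000 → error at position 8.
Flip position 8: 110101010110000 → 110101000110000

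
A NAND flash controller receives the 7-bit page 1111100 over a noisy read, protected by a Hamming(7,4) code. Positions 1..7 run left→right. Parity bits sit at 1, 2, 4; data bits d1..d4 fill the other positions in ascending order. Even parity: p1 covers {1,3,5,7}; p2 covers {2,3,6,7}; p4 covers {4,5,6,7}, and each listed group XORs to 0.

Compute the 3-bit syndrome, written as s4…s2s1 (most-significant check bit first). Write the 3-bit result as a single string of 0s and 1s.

001

s1 (pos 1,3,5,7): 1⊕1⊕1⊕0 = 1
s2 (pos 2,3,6,7): 1⊕1⊕0⊕0 = 0
s4 (pos 4,5,6,7): 1⊕1⊕0⊕0 = 0
Syndrome s4…s1 = 001 → error at position 1.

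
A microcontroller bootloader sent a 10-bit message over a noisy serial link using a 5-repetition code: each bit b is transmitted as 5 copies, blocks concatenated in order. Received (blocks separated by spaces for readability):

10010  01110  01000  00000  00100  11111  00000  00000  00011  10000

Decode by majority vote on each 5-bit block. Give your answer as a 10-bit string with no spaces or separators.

0100010000

Block 1 (10010): 2 ones → 0
Block 2 (01110): 3 ones → 1
Block 3 (01000): 1 one → 0
Block 4 (00000): 0 ones → 0
Block 5 (00100): 1 one → 0
Block 6 (11111): 5 ones → 1
Block 7 (00000): 0 ones → 0
Block 8 (00000): 0 ones → 0
Block 9 (00011): 2 ones → 0
Block 10 (10000): 1 one → 0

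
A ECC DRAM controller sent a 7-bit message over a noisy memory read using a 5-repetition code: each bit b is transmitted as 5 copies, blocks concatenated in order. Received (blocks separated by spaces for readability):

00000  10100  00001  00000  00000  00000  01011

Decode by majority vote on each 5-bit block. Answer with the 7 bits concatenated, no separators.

0000001

Block 1 (00000): 0 ones → 0
Block 2 (10100): 2 ones → 0
Block 3 (00001): 1 one → 0
Block 4 (00000): 0 ones → 0
Block 5 (00000): 0 ones → 0
Block 6 (00000): 0 ones → 0
Block 7 (01011): 3 ones → 1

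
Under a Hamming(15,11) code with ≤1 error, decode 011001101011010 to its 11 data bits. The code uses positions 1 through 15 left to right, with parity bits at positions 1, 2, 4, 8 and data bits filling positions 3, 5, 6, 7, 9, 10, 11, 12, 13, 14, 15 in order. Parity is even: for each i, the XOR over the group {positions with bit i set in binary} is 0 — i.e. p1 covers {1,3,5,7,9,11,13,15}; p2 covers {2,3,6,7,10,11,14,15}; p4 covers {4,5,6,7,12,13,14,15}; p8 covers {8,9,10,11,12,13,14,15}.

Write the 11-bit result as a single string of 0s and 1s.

s1 (pos 1,3,5,7,9,11,13,15): 0⊕1⊕0⊕1⊕1⊕1⊕0⊕0 = 0
s2 (pos 2,3,6,7,10,11,14,15): 1⊕1⊕1⊕1⊕0⊕1⊕1⊕0 = 0
s4 (pos 4,5,6,7,12,13,14,15): 0⊕0⊕1⊕1⊕1⊕0⊕1⊕0 = 0
s8 (pos 8,9,10,11,12,13,14,15): 0⊕1⊕0⊕1⊕1⊕0⊕1⊕0 = 0
Syndrome s8…s1 = 0000 → no error.
Read data bits from positions 3,5,6,7,9,10,11,12,13,14,15: 10111011010

10111011010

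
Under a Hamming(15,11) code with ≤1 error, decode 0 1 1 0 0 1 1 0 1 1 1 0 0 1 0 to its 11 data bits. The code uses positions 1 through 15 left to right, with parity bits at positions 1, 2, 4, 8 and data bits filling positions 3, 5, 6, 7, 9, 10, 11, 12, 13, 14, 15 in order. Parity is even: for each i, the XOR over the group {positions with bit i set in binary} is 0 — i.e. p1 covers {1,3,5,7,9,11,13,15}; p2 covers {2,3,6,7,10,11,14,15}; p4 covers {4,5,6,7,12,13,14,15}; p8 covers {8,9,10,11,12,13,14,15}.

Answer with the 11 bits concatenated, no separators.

10011110010

s1 (pos 1,3,5,7,9,11,13,15): 0⊕1⊕0⊕1⊕1⊕1⊕0⊕0 = 0
s2 (pos 2,3,6,7,10,11,14,15): 1⊕1⊕1⊕1⊕1⊕1⊕1⊕0 = 1
s4 (pos 4,5,6,7,12,13,14,15): 0⊕0⊕1⊕1⊕0⊕0⊕1⊕0 = 1
s8 (pos 8,9,10,11,12,13,14,15): 0⊕1⊕1⊕1⊕0⊕0⊕1⊕0 = 0
Syndrome s8…s1 = 0110 → error at position 6.
Flip position 6: 011001101110010 → 011000101110010
Read data bits from positions 3,5,6,7,9,10,11,12,13,14,15: 10011110010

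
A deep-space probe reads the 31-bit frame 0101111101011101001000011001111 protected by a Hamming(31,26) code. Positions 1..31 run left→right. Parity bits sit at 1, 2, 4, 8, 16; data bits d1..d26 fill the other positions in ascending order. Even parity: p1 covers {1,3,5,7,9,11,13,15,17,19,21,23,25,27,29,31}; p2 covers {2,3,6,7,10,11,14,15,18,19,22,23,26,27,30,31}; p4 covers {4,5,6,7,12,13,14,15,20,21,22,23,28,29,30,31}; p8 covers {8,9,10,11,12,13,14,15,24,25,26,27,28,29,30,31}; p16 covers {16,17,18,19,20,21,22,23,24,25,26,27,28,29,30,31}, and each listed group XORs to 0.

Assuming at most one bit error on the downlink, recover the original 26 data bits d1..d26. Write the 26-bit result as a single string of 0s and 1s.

01110101010001000011001111

s1 (pos 1,3,5,7,9,11,13,15,17,19,21,23,25,27,29,31): 0⊕0⊕1⊕1⊕0⊕0⊕1⊕0⊕0⊕1⊕0⊕0⊕1⊕0⊕1⊕1 = 1
s2 (pos 2,3,6,7,10,11,14,15,18,19,22,23,26,27,30,31): 1⊕0⊕1⊕1⊕1⊕0⊕1⊕0⊕0⊕1⊕0⊕0⊕0⊕0⊕1⊕1 = 0
s4 (pos 4,5,6,7,12,13,14,15,20,21,22,23,28,29,30,31): 1⊕1⊕1⊕1⊕1⊕1⊕1⊕0⊕0⊕0⊕0⊕0⊕1⊕1⊕1⊕1 = 1
s8 (pos 8,9,10,11,12,13,14,15,24,25,26,27,28,29,30,31): 1⊕0⊕1⊕0⊕1⊕1⊕1⊕0⊕1⊕1⊕0⊕0⊕1⊕1⊕1⊕1 = 1
s16 (pos 16,17,18,19,20,21,22,23,24,25,26,27,28,29,30,31): 1⊕0⊕0⊕1⊕0⊕0⊕0⊕0⊕1⊕1⊕0⊕0⊕1⊕1⊕1⊕1 = 0
Syndrome s16…s1 = 01101 → error at position 13.
Flip position 13: 0101111101011101001000011001111 → 0101111101010101001000011001111
Read data bits from positions 3,5,6,7,9,10,11,12,13,14,15,17,18,19,20,21,22,23,24,25,26,27,28,29,30,31: 01110101010001000011001111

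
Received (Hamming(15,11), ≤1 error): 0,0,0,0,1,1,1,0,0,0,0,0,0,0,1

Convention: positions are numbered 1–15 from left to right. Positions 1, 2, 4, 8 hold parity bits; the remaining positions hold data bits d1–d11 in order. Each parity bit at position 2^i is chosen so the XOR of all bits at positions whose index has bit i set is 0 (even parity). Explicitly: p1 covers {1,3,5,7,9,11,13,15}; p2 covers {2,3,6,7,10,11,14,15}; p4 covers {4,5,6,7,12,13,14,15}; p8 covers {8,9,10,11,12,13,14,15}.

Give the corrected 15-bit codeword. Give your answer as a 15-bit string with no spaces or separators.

000011100010001

s1 (pos 1,3,5,7,9,11,13,15): 0⊕0⊕1⊕1⊕0⊕0⊕0⊕1 = 1
s2 (pos 2,3,6,7,10,11,14,15): 0⊕0⊕1⊕1⊕0⊕0⊕0⊕1 = 1
s4 (pos 4,5,6,7,12,13,14,15): 0⊕1⊕1⊕1⊕0⊕0⊕0⊕1 = 0
s8 (pos 8,9,10,11,12,13,14,15): 0⊕0⊕0⊕0⊕0⊕0⊕0⊕1 = 1
Syndrome s8…s1 = 1011 → error at position 11.
Flip position 11: 000011100000001 → 000011100010001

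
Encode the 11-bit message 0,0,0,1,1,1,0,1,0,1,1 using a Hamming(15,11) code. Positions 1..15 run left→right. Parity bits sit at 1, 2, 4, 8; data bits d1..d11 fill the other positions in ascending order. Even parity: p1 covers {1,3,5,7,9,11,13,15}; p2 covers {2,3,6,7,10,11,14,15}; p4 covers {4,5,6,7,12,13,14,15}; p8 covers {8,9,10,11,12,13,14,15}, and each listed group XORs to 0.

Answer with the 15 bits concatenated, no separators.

100000111101011

Place data at non-parity positions: p1 p2 0 p4 0 0 1 p8 1 1 0 1 0 1 1
p1 (pos 1,3,5,7,9,11,13,15): XOR of data positions = 0⊕0⊕1⊕1⊕0⊕0⊕1 = 1
p2 (pos 2,3,6,7,10,11,14,15): XOR of data positions = 0⊕0⊕1⊕1⊕0⊕1⊕1 = 0
p4 (pos 4,5,6,7,12,13,14,15): XOR of data positions = 0⊕0⊕1⊕1⊕0⊕1⊕1 = 0
p8 (pos 8,9,10,11,12,13,14,15): XOR of data positions = 1⊕1⊕0⊕1⊕0⊕1⊕1 = 1
Codeword: 100000111101011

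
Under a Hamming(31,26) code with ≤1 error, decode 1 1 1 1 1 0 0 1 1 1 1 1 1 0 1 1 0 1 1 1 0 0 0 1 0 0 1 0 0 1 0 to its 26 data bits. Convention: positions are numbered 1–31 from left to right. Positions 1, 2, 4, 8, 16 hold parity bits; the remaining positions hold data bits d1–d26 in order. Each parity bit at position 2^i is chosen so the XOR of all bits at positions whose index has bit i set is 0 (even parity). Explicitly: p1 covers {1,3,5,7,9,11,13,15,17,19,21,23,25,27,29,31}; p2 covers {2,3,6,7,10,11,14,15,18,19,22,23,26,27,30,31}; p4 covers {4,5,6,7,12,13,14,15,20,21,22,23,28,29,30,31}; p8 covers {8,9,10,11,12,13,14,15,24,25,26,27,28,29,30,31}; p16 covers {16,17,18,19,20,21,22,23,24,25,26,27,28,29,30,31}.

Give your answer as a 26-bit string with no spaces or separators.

s1 (pos 1,3,5,7,9,11,13,15,17,19,21,23,25,27,29,31): 1⊕1⊕1⊕0⊕1⊕1⊕1⊕1⊕0⊕1⊕0⊕0⊕0⊕1⊕0⊕0 = 1
s2 (pos 2,3,6,7,10,11,14,15,18,19,22,23,26,27,30,31): 1⊕1⊕0⊕0⊕1⊕1⊕0⊕1⊕1⊕1⊕0⊕0⊕0⊕1⊕1⊕0 = 1
s4 (pos 4,5,6,7,12,13,14,15,20,21,22,23,28,29,30,31): 1⊕1⊕0⊕0⊕1⊕1⊕0⊕1⊕1⊕0⊕0⊕0⊕0⊕0⊕1⊕0 = 1
s8 (pos 8,9,10,11,12,13,14,15,24,25,26,27,28,29,30,31): 1⊕1⊕1⊕1⊕1⊕1⊕0⊕1⊕1⊕0⊕0⊕1⊕0⊕0⊕1⊕0 = 0
s16 (pos 16,17,18,19,20,21,22,23,24,25,26,27,28,29,30,31): 1⊕0⊕1⊕1⊕1⊕0⊕0⊕0⊕1⊕0⊕0⊕1⊕0⊕0⊕1⊕0 = 1
Syndrome s16…s1 = 10111 → error at position 23.
Flip position 23: 1111100111111011011100010010010 → 1111100111111011011100110010010
Read data bits from positions 3,5,6,7,9,10,11,12,13,14,15,17,18,19,20,21,22,23,24,25,26,27,28,29,30,31: 11001111101011100110010010

11001111101011100110010010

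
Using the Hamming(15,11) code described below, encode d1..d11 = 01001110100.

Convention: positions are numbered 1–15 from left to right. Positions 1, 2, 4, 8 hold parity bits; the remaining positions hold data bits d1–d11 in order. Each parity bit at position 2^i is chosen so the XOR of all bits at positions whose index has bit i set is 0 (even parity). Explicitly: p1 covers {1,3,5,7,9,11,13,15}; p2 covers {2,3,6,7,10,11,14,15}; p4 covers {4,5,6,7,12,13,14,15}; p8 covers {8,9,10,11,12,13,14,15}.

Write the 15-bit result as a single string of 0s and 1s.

000010001110100

Place data at non-parity positions: p1 p2 0 p4 1 0 0 p8 1 1 1 0 1 0 0
p1 (pos 1,3,5,7,9,11,13,15): XOR of data positions = 0⊕1⊕0⊕1⊕1⊕1⊕0 = 0
p2 (pos 2,3,6,7,10,11,14,15): XOR of data positions = 0⊕0⊕0⊕1⊕1⊕0⊕0 = 0
p4 (pos 4,5,6,7,12,13,14,15): XOR of data positions = 1⊕0⊕0⊕0⊕1⊕0⊕0 = 0
p8 (pos 8,9,10,11,12,13,14,15): XOR of data positions = 1⊕1⊕1⊕0⊕1⊕0⊕0 = 0
Codeword: 000010001110100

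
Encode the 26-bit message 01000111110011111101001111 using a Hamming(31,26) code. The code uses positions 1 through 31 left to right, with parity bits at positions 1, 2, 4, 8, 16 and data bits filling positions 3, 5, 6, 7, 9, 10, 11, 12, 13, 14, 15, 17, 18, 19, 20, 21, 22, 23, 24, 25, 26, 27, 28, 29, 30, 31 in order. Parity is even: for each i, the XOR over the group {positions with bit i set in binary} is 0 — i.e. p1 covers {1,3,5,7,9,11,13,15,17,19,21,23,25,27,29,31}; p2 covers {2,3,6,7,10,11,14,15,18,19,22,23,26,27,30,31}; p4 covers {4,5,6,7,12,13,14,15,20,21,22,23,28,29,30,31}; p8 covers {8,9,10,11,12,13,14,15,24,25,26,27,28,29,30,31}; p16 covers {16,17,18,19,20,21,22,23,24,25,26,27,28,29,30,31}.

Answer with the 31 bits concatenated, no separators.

Place data at non-parity positions: p1 p2 0 p4 1 0 0 p8 0 1 1 1 1 1 0 p16 0 1 1 1 1 1 1 0 1 0 0 1 1 1 1
p1 (pos 1,3,5,7,9,11,13,15,17,19,21,23,25,27,29,31): XOR of data positions = 0⊕1⊕0⊕0⊕1⊕1⊕0⊕0⊕1⊕1⊕1⊕1⊕0⊕1⊕1 = 1
p2 (pos 2,3,6,7,10,11,14,15,18,19,22,23,26,27,30,31): XOR of data positions = 0⊕0⊕0⊕1⊕1⊕1⊕0⊕1⊕1⊕1⊕1⊕0⊕0⊕1⊕1 = 1
p4 (pos 4,5,6,7,12,13,14,15,20,21,22,23,28,29,30,31): XOR of data positions = 1⊕0⊕0⊕1⊕1⊕1⊕0⊕1⊕1⊕1⊕1⊕1⊕1⊕1⊕1 = 0
p8 (pos 8,9,10,11,12,13,14,15,24,25,26,27,28,29,30,31): XOR of data positions = 0⊕1⊕1⊕1⊕1⊕1⊕0⊕0⊕1⊕0⊕0⊕1⊕1⊕1⊕1 = 0
p16 (pos 16,17,18,19,20,21,22,23,24,25,26,27,28,29,30,31): XOR of data positions = 0⊕1⊕1⊕1⊕1⊕1⊕1⊕0⊕1⊕0⊕0⊕1⊕1⊕1⊕1 = 1
Codeword: 1100100001111101011111101001111

1100100001111101011111101001111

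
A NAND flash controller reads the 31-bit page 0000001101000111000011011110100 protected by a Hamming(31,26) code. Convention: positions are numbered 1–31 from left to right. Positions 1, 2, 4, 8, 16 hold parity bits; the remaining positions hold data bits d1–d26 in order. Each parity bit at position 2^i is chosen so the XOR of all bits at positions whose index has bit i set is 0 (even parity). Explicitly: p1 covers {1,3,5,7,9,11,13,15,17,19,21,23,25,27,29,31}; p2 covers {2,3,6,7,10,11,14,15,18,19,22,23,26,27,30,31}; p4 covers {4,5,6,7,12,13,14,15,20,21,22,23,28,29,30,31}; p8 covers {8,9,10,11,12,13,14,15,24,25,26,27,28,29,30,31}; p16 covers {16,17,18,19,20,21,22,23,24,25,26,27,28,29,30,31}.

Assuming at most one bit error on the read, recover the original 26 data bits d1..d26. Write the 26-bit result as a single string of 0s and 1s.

s1 (pos 1,3,5,7,9,11,13,15,17,19,21,23,25,27,29,31): 0⊕0⊕0⊕1⊕0⊕0⊕0⊕1⊕0⊕0⊕1⊕0⊕1⊕1⊕1⊕0 = 0
s2 (pos 2,3,6,7,10,11,14,15,18,19,22,23,26,27,30,31): 0⊕0⊕0⊕1⊕1⊕0⊕1⊕1⊕0⊕0⊕1⊕0⊕1⊕1⊕0⊕0 = 1
s4 (pos 4,5,6,7,12,13,14,15,20,21,22,23,28,29,30,31): 0⊕0⊕0⊕1⊕0⊕0⊕1⊕1⊕0⊕1⊕1⊕0⊕0⊕1⊕0⊕0 = 0
s8 (pos 8,9,10,11,12,13,14,15,24,25,26,27,28,29,30,31): 1⊕0⊕1⊕0⊕0⊕0⊕1⊕1⊕1⊕1⊕1⊕1⊕0⊕1⊕0⊕0 = 1
s16 (pos 16,17,18,19,20,21,22,23,24,25,26,27,28,29,30,31): 1⊕0⊕0⊕0⊕0⊕1⊕1⊕0⊕1⊕1⊕1⊕1⊕0⊕1⊕0⊕0 = 0
Syndrome s16…s1 = 01010 → error at position 10.
Flip position 10: 0000001101000111000011011110100 → 0000001100000111000011011110100
Read data bits from positions 3,5,6,7,9,10,11,12,13,14,15,17,18,19,20,21,22,23,24,25,26,27,28,29,30,31: 00010000011000011011110100

00010000011000011011110100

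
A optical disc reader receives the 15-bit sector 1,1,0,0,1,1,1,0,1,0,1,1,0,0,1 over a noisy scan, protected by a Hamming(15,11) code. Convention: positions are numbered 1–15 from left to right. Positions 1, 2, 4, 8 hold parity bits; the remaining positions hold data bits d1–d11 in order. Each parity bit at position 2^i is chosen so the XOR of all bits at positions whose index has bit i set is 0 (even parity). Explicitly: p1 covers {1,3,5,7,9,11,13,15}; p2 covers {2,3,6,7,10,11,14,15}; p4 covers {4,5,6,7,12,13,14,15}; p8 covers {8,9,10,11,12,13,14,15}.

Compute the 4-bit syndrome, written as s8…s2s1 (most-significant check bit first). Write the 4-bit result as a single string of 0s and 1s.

s1 (pos 1,3,5,7,9,11,13,15): 1⊕0⊕1⊕1⊕1⊕1⊕0⊕1 = 0
s2 (pos 2,3,6,7,10,11,14,15): 1⊕0⊕1⊕1⊕0⊕1⊕0⊕1 = 1
s4 (pos 4,5,6,7,12,13,14,15): 0⊕1⊕1⊕1⊕1⊕0⊕0⊕1 = 1
s8 (pos 8,9,10,11,12,13,14,15): 0⊕1⊕0⊕1⊕1⊕0⊕0⊕1 = 0
Syndrome s8…s1 = 0110 → error at position 6.

0110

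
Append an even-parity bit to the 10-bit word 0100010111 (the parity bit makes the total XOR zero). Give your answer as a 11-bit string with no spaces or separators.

01000101111

XOR of the 10 data bits: 0⊕1⊕0⊕0⊕0⊕1⊕0⊕1⊕1⊕1 = 1
Parity bit = 1 (so all 11 bits XOR to 0).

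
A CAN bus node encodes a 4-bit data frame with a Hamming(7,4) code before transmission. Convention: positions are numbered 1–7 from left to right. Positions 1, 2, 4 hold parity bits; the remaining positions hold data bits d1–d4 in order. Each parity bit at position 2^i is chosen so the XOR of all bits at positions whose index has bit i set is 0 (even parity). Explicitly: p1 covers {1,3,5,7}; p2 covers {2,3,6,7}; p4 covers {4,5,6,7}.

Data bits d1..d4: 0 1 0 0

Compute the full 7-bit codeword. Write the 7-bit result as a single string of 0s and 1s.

1001100

Place data at non-parity positions: p1 p2 0 p4 1 0 0
p1 (pos 1,3,5,7): XOR of data positions = 0⊕1⊕0 = 1
p2 (pos 2,3,6,7): XOR of data positions = 0⊕0⊕0 = 0
p4 (pos 4,5,6,7): XOR of data positions = 1⊕0⊕0 = 1
Codeword: 1001100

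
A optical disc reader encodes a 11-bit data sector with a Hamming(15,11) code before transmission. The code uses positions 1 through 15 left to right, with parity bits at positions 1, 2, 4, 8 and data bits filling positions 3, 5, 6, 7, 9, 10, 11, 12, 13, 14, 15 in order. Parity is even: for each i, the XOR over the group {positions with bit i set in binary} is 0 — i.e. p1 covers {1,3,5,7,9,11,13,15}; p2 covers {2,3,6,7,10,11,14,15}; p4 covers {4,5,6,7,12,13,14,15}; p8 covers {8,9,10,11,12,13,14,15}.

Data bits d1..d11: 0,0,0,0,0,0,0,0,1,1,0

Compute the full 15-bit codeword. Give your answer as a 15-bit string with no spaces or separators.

110000000000110

Place data at non-parity positions: p1 p2 0 p4 0 0 0 p8 0 0 0 0 1 1 0
p1 (pos 1,3,5,7,9,11,13,15): XOR of data positions = 0⊕0⊕0⊕0⊕0⊕1⊕0 = 1
p2 (pos 2,3,6,7,10,11,14,15): XOR of data positions = 0⊕0⊕0⊕0⊕0⊕1⊕0 = 1
p4 (pos 4,5,6,7,12,13,14,15): XOR of data positions = 0⊕0⊕0⊕0⊕1⊕1⊕0 = 0
p8 (pos 8,9,10,11,12,13,14,15): XOR of data positions = 0⊕0⊕0⊕0⊕1⊕1⊕0 = 0
Codeword: 110000000000110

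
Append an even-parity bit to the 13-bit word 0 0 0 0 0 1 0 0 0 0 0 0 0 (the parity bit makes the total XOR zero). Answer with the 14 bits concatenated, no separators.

XOR of the 13 data bits: 0⊕0⊕0⊕0⊕0⊕1⊕0⊕0⊕0⊕0⊕0⊕0⊕0 = 1
Parity bit = 1 (so all 14 bits XOR to 0).

00000100000001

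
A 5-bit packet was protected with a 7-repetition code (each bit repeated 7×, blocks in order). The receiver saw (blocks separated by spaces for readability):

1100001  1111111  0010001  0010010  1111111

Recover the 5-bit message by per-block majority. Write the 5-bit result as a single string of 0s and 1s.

Block 1 (1100001): 3 ones → 0
Block 2 (1111111): 7 ones → 1
Block 3 (0010001): 2 ones → 0
Block 4 (0010010): 2 ones → 0
Block 5 (1111111): 7 ones → 1

01001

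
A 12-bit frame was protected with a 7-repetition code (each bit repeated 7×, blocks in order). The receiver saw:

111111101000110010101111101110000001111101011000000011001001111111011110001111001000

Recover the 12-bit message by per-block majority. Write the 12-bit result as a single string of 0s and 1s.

Block 1 (1111111): 7 ones → 1
Block 2 (0100011): 3 ones → 0
Block 3 (0010101): 3 ones → 0
Block 4 (1111011): 6 ones → 1
Block 5 (1000000): 1 one → 0
Block 6 (1111101): 6 ones → 1
Block 7 (0110000): 2 ones → 0
Block 8 (0001100): 2 ones → 0
Block 9 (1001111): 5 ones → 1
Block 10 (1110111): 6 ones → 1
Block 11 (1000111): 4 ones → 1
Block 12 (1001000): 2 ones → 0

100101001110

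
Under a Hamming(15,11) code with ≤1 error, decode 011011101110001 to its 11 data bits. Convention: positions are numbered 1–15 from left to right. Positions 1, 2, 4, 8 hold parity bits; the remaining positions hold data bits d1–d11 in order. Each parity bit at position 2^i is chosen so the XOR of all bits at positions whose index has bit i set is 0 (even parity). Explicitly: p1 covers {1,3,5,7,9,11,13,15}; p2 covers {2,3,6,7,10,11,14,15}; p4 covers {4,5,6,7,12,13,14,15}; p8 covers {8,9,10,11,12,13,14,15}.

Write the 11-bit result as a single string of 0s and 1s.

s1 (pos 1,3,5,7,9,11,13,15): 0⊕1⊕1⊕1⊕1⊕1⊕0⊕1 = 0
s2 (pos 2,3,6,7,10,11,14,15): 1⊕1⊕1⊕1⊕1⊕1⊕0⊕1 = 1
s4 (pos 4,5,6,7,12,13,14,15): 0⊕1⊕1⊕1⊕0⊕0⊕0⊕1 = 0
s8 (pos 8,9,10,11,12,13,14,15): 0⊕1⊕1⊕1⊕0⊕0⊕0⊕1 = 0
Syndrome s8…s1 = 0010 → error at position 2.
Flip position 2: 011011101110001 → 001011101110001
Read data bits from positions 3,5,6,7,9,10,11,12,13,14,15: 11111110001

11111110001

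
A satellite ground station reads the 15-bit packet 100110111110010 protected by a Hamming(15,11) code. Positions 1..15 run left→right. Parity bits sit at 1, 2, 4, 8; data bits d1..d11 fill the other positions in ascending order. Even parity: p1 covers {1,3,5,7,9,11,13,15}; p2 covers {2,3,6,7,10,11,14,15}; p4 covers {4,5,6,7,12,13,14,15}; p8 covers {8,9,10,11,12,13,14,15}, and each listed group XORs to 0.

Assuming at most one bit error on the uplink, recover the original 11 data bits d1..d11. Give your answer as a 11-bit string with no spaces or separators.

s1 (pos 1,3,5,7,9,11,13,15): 1⊕0⊕1⊕1⊕1⊕1⊕0⊕0 = 1
s2 (pos 2,3,6,7,10,11,14,15): 0⊕0⊕0⊕1⊕1⊕1⊕1⊕0 = 0
s4 (pos 4,5,6,7,12,13,14,15): 1⊕1⊕0⊕1⊕0⊕0⊕1⊕0 = 0
s8 (pos 8,9,10,11,12,13,14,15): 1⊕1⊕1⊕1⊕0⊕0⊕1⊕0 = 1
Syndrome s8…s1 = 1001 → error at position 9.
Flip position 9: 100110111110010 → 100110110110010
Read data bits from positions 3,5,6,7,9,10,11,12,13,14,15: 01010110010

01010110010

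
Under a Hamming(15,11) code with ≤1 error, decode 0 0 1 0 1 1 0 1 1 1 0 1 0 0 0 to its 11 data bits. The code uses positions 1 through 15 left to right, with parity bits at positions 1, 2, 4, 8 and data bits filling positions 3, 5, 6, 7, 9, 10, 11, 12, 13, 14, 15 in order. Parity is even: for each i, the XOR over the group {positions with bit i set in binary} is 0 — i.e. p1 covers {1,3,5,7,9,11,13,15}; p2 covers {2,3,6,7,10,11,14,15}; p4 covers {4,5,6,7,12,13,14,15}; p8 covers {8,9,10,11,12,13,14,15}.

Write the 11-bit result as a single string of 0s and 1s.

11111101000

s1 (pos 1,3,5,7,9,11,13,15): 0⊕1⊕1⊕0⊕1⊕0⊕0⊕0 = 1
s2 (pos 2,3,6,7,10,11,14,15): 0⊕1⊕1⊕0⊕1⊕0⊕0⊕0 = 1
s4 (pos 4,5,6,7,12,13,14,15): 0⊕1⊕1⊕0⊕1⊕0⊕0⊕0 = 1
s8 (pos 8,9,10,11,12,13,14,15): 1⊕1⊕1⊕0⊕1⊕0⊕0⊕0 = 0
Syndrome s8…s1 = 0111 → error at position 7.
Flip position 7: 001011011101000 → 001011111101000
Read data bits from positions 3,5,6,7,9,10,11,12,13,14,15: 11111101000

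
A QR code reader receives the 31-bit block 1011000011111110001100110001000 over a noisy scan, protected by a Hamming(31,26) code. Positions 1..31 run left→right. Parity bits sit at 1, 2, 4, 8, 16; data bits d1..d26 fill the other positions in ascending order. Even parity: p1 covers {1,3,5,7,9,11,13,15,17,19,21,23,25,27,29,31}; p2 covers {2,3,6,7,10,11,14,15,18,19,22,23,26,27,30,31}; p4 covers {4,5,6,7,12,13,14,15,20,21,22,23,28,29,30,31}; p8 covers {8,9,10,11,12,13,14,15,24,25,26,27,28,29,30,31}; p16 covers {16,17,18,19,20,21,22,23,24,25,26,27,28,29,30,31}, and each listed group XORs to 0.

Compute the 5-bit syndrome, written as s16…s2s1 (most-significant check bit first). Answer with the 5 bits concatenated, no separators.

s1 (pos 1,3,5,7,9,11,13,15,17,19,21,23,25,27,29,31): 1⊕1⊕0⊕0⊕1⊕1⊕1⊕1⊕0⊕1⊕0⊕1⊕0⊕0⊕0⊕0 = 0
s2 (pos 2,3,6,7,10,11,14,15,18,19,22,23,26,27,30,31): 0⊕1⊕0⊕0⊕1⊕1⊕1⊕1⊕0⊕1⊕0⊕1⊕0⊕0⊕0⊕0 = 1
s4 (pos 4,5,6,7,12,13,14,15,20,21,22,23,28,29,30,31): 1⊕0⊕0⊕0⊕1⊕1⊕1⊕1⊕1⊕0⊕0⊕1⊕1⊕0⊕0⊕0 = 0
s8 (pos 8,9,10,11,12,13,14,15,24,25,26,27,28,29,30,31): 0⊕1⊕1⊕1⊕1⊕1⊕1⊕1⊕1⊕0⊕0⊕0⊕1⊕0⊕0⊕0 = 1
s16 (pos 16,17,18,19,20,21,22,23,24,25,26,27,28,29,30,31): 0⊕0⊕0⊕1⊕1⊕0⊕0⊕1⊕1⊕0⊕0⊕0⊕1⊕0⊕0⊕0 = 1
Syndrome s16…s1 = 11010 → error at position 26.

11010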